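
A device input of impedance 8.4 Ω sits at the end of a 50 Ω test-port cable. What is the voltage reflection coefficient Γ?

Γ = (Z_L − Z_0)/(Z_L + Z_0) = (8.4 − 50)/(8.4 + 50) = -41.6/58.4

Γ = -0.712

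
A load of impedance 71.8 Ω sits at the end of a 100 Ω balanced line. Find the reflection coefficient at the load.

Γ = -0.164

Γ = (Z_L − Z_0)/(Z_L + Z_0) = (71.8 − 100)/(71.8 + 100) = -28.2/171.8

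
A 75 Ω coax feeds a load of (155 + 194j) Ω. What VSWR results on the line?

VSWR ≈ 5.61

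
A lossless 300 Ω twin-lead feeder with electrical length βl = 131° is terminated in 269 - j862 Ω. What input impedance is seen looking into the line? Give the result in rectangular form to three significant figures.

Z_in ≈ 98 + j480 Ω

tan(βl) = tan(131°) = -1.15
Z_in = Z_0·(Z_L + jZ_0·tanβl)/(Z_0 + jZ_L·tanβl)
     = 300·(269 − j1210)/(-692 − j309)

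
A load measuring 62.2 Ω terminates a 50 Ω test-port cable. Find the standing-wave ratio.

Γ = (62.2 − 50)/(62.2 + 50) = 0.109
VSWR = (1 + 0.109)/(1 − 0.109)

VSWR ≈ 1.24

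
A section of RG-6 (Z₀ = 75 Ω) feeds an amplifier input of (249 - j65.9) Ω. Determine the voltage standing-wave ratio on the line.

VSWR ≈ 3.57

Γ = (Z_L − Z_0)/(Z_L + Z_0) = (174 − j65.9)/(324 − j65.9)
|Γ| = 186/331 = 0.563
VSWR = (1 + |Γ|)/(1 − |Γ|) = 1.56/0.437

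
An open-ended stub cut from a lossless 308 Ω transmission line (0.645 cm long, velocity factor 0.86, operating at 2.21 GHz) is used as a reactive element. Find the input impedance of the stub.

Z_in ≈ −j851 Ω

λ = v/f = 0.86·c / 2.21 GHz = 0.117 m
βl = 2π·l/λ = 2π × 0.0553 = 19.9°
tan(βl) = 0.362
For an open-ended stub, Z_in = −jZ_0·cot(βl) = −jZ_0/tan(βl)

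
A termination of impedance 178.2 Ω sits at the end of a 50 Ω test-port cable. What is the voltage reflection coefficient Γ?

Γ = (Z_L − Z_0)/(Z_L + Z_0) = (178.2 − 50)/(178.2 + 50) = 128.2/228.2

Γ = 0.562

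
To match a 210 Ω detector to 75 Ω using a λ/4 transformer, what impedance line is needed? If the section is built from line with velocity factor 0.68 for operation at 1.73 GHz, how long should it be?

Z_qwt ≈ 125 Ω; length ≈ 2.95 cm

Z_qwt = √(Z_0·R_L) = √(75 × 210) = √15750
λ = 0.68·c/f = 0.118 m, so l = λ/4 = 0.0295 m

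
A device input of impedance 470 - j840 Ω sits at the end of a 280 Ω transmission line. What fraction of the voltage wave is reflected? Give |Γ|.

Γ = (Z_L − Z_0)/(Z_L + Z_0) = (190 − j840)/(750 − j840)
|Γ| = 861/1130

|Γ| ≈ 0.765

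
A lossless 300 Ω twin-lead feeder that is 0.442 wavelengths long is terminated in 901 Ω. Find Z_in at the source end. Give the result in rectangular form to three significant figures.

βl = 2π × 0.442 = 159°
tan(βl) = tan(159°) = -0.381
Z_in = Z_0·(Z_L + jZ_0·tanβl)/(Z_0 + jZ_L·tanβl)
     = 300·(901 − j114)/(300 − j344)

Z_in ≈ 446 + j397 Ω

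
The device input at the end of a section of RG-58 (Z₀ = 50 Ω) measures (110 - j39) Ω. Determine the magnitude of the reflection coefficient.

Γ = (Z_L − Z_0)/(Z_L + Z_0) = (60 − j39)/(160 − j39)
|Γ| = 71.6/165

|Γ| ≈ 0.435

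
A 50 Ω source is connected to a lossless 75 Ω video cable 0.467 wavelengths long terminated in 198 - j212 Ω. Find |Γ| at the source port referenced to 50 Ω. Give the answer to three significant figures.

|Γ| ≈ 0.796

βl = 2π × 0.467 = 168°
tan(βl) = -0.21
Z_in = Z_0·(Z_L + jZ_0·tanβl)/(Z_0 + jZ_L·tanβl) = 437 + j37.3 Ω
Γ_s = (Z_in − Z_s)/(Z_in + Z_s) = (387 + j37.3)/(487 + j37.3), |Γ_s| = 0.796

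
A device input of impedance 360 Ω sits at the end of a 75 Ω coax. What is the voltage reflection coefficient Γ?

Γ = 0.655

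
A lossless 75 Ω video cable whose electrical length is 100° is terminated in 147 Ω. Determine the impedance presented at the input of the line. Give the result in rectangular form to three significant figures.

tan(βl) = tan(100°) = -5.67
Z_in = Z_0·(Z_L + jZ_0·tanβl)/(Z_0 + jZ_L·tanβl)
     = 75·(147 − j425)/(75 − j834)

Z_in ≈ 39.1 + j9.7 Ω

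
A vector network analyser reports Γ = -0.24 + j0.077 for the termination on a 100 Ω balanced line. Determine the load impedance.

Z_L ≈ 60.7 + j9.98 Ω

Z_L = Z_0·(1 + Γ)/(1 − Γ) = 100·(0.76 + j0.077)/(1.24 − j0.077)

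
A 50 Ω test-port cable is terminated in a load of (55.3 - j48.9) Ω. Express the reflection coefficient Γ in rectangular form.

Γ ≈ 0.219 − j0.363

Γ = (Z_L − Z_0)/(Z_L + Z_0) = (5.3 − j48.9)/(105.3 − j48.9)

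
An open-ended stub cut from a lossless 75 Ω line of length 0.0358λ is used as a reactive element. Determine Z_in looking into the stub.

βl = 2π × 0.0358 = 12.9°
tan(βl) = 0.229
For an open-ended stub, Z_in = −jZ_0·cot(βl) = −jZ_0/tan(βl)

Z_in ≈ −j328 Ω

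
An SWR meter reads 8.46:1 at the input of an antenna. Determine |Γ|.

|Γ| ≈ 0.789

|Γ| = (S − 1)/(S + 1) = (8.46 − 1)/(8.46 + 1) = 7.46/9.46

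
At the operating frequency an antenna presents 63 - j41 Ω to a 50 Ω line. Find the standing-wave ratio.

VSWR ≈ 2.11

Γ = (Z_L − Z_0)/(Z_L + Z_0) = (13 − j41)/(113 − j41)
|Γ| = 43/120 = 0.358
VSWR = (1 + |Γ|)/(1 − |Γ|) = 1.36/0.642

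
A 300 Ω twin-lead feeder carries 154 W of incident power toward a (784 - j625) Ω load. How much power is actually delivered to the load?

|Γ| = |(484 − j625)/(1084 − j625)| = 0.632
|Γ|² = 0.399
P_refl = |Γ|²·P_inc = 61.5 W, P_del = (1 − |Γ|²)·P_inc = 92.5 W

P_delivered ≈ 92.5 W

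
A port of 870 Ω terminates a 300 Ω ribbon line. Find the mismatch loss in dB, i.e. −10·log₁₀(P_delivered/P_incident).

mismatch loss ≈ 1.18 dB

Γ = (870 − 300)/(870 + 300) = 0.487
|Γ|² = 0.237, so P_del/P_inc = 1 − |Γ|² = 0.763
ML = −10·log₁₀(1 − |Γ|²)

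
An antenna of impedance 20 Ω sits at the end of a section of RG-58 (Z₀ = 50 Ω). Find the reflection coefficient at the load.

Γ = (Z_L − Z_0)/(Z_L + Z_0) = (20 − 50)/(20 + 50) = -30/70

Γ = -0.429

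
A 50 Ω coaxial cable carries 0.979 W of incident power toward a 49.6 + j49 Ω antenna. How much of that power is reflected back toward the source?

|Γ| = |(-0.4 + j49)/(99.6 + j49)| = 0.441
|Γ|² = 0.195
P_refl = |Γ|²·P_inc = 0.191 W, P_del = (1 − |Γ|²)·P_inc = 0.788 W

P_reflected ≈ 0.191 W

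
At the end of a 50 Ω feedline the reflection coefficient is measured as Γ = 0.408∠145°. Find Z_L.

Z_L ≈ 22.7 + j12.8 Ω

Z_L = Z_0·(1 + Γ)/(1 − Γ) = 50·(0.666 + j0.234)/(1.33 − j0.234)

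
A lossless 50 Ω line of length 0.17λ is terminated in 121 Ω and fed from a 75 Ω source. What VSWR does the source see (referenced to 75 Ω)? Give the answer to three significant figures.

βl = 2π × 0.17 = 61.2°
tan(βl) = 1.82
Z_in = Z_0·(Z_L + jZ_0·tanβl)/(Z_0 + jZ_L·tanβl) = 25.6 − j21.7 Ω
Γ_s = (Z_in − Z_s)/(Z_in + Z_s) = (-49.4 − j21.7)/(101 − j21.7), |Γ_s| = 0.524
VSWR = (1 + |Γ_s|)/(1 − |Γ_s|)

VSWR ≈ 3.21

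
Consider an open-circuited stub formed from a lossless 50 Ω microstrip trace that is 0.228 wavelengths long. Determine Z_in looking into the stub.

βl = 2π × 0.228 = 82.1°
tan(βl) = 7.19
For an open-circuited stub, Z_in = −jZ_0·cot(βl) = −jZ_0/tan(βl)

Z_in ≈ −j6.96 Ω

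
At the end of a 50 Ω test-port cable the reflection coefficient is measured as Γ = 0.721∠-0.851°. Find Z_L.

Z_L = Z_0·(1 + Γ)/(1 − Γ) = 50·(1.72 − j0.0107)/(0.279 + j0.0107)

Z_L ≈ 308 − j13.7 Ω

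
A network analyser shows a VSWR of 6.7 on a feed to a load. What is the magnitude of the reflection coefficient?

|Γ| = (S − 1)/(S + 1) = (6.7 − 1)/(6.7 + 1) = 5.7/7.7

|Γ| ≈ 0.74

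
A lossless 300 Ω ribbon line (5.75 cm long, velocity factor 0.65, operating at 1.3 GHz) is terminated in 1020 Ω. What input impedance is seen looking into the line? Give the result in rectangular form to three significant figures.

λ = v/f = 0.65·c / 1.3 GHz = 0.15 m
βl = 2π·l/λ = 2π × 0.383 = 138°
tan(βl) = tan(138°) = -0.9
Z_in = Z_0·(Z_L + jZ_0·tanβl)/(Z_0 + jZ_L·tanβl)
     = 300·(1020 − j270)/(300 − j918)

Z_in ≈ 178 + j275 Ω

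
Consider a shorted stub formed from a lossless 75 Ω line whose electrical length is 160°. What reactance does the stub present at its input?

tan(βl) = -0.364
For a shorted stub, Z_in = jZ_0·tan(βl)

X_in ≈ -27.3 Ω (capacitive)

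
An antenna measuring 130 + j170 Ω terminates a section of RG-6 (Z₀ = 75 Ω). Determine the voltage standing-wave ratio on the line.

VSWR ≈ 5.08

Γ = (Z_L − Z_0)/(Z_L + Z_0) = (55 + j170)/(205 + j170)
|Γ| = 179/266 = 0.671
VSWR = (1 + |Γ|)/(1 − |Γ|) = 1.67/0.329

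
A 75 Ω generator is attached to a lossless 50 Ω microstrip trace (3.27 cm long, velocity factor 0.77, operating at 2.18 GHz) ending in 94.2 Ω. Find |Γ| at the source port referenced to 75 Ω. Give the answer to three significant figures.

λ = v/f = 0.77·c / 2.18 GHz = 0.106 m
βl = 2π·l/λ = 2π × 0.309 = 111°
tan(βl) = -2.59
Z_in = Z_0·(Z_L + jZ_0·tanβl)/(Z_0 + jZ_L·tanβl) = 29.3 + j13.3 Ω
Γ_s = (Z_in − Z_s)/(Z_in + Z_s) = (-45.7 + j13.3)/(104 + j13.3), |Γ_s| = 0.453

|Γ| ≈ 0.453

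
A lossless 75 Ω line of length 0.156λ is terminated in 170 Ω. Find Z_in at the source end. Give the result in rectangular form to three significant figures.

βl = 2π × 0.156 = 56.2°
tan(βl) = tan(56.2°) = 1.49
Z_in = Z_0·(Z_L + jZ_0·tanβl)/(Z_0 + jZ_L·tanβl)
     = 75·(170 + j112)/(75 + j254)

Z_in ≈ 44.1 − j37.2 Ω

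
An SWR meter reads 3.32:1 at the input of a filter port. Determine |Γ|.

|Γ| = (S − 1)/(S + 1) = (3.32 − 1)/(3.32 + 1) = 2.32/4.32

|Γ| ≈ 0.537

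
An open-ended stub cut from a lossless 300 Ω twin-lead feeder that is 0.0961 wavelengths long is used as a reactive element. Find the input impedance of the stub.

βl = 2π × 0.0961 = 34.6°
tan(βl) = 0.69
For an open-ended stub, Z_in = −jZ_0·cot(βl) = −jZ_0/tan(βl)

Z_in ≈ −j435 Ω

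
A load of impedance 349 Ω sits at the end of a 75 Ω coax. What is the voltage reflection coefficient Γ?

Γ = (Z_L − Z_0)/(Z_L + Z_0) = (349 − 75)/(349 + 75) = 274/424

Γ = 0.646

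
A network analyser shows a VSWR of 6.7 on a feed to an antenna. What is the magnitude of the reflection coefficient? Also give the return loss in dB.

|Γ| ≈ 0.74; return loss ≈ 2.61 dB

|Γ| = (S − 1)/(S + 1) = (6.7 − 1)/(6.7 + 1) = 5.7/7.7
RL = −20·log₁₀|Γ| = −20·log₁₀(0.74)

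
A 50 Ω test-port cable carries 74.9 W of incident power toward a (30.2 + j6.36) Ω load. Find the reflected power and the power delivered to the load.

|Γ| = |(-19.8 + j6.36)/(80.2 + j6.36)| = 0.258
|Γ|² = 0.0668
P_refl = |Γ|²·P_inc = 5 W, P_del = (1 − |Γ|²)·P_inc = 69.9 W

P_reflected ≈ 5 W; P_delivered ≈ 69.9 W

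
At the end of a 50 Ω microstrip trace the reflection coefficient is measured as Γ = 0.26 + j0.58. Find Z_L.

Z_L ≈ 33.7 + j65.6 Ω

Z_L = Z_0·(1 + Γ)/(1 − Γ) = 50·(1.26 + j0.58)/(0.74 − j0.58)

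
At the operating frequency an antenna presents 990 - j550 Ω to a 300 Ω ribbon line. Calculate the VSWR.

Γ = (Z_L − Z_0)/(Z_L + Z_0) = (690 − j550)/(1290 − j550)
|Γ| = 882/1400 = 0.629
VSWR = (1 + |Γ|)/(1 − |Γ|) = 1.63/0.371

VSWR ≈ 4.39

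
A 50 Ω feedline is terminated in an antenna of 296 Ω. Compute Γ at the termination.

Γ = 0.711

Γ = (Z_L − Z_0)/(Z_L + Z_0) = (296 − 50)/(296 + 50) = 246/346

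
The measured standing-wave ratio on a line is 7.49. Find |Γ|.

|Γ| ≈ 0.764

|Γ| = (S − 1)/(S + 1) = (7.49 − 1)/(7.49 + 1) = 6.49/8.49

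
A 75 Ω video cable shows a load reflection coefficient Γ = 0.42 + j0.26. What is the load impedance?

Z_L ≈ 140 + j96.5 Ω

Z_L = Z_0·(1 + Γ)/(1 − Γ) = 75·(1.42 + j0.26)/(0.58 − j0.26)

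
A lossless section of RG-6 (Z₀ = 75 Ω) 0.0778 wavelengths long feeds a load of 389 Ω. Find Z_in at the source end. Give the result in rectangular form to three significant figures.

Z_in ≈ 58 − j120 Ω

βl = 2π × 0.0778 = 28°
tan(βl) = tan(28°) = 0.532
Z_in = Z_0·(Z_L + jZ_0·tanβl)/(Z_0 + jZ_L·tanβl)
     = 75·(389 + j39.9)/(75 + j207)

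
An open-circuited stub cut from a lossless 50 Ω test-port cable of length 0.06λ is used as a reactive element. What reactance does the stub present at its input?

X_in ≈ -126 Ω (capacitive)

βl = 2π × 0.06 = 21.6°
tan(βl) = 0.396
For an open-circuited stub, Z_in = −jZ_0·cot(βl) = −jZ_0/tan(βl)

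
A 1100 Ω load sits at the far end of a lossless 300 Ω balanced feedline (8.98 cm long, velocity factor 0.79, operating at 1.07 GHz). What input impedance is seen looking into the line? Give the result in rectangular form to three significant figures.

λ = v/f = 0.79·c / 1.07 GHz = 0.221 m
βl = 2π·l/λ = 2π × 0.405 = 146°
tan(βl) = tan(146°) = -0.676
Z_in = Z_0·(Z_L + jZ_0·tanβl)/(Z_0 + jZ_L·tanβl)
     = 300·(1100 − j203)/(300 − j743)

Z_in ≈ 224 + j353 Ω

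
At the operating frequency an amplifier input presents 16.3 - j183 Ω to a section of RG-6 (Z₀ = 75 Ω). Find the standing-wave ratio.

VSWR ≈ 32.2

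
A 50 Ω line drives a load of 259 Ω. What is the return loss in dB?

Γ = (259 − 50)/(259 + 50) = 0.676
RL = −20·log₁₀|Γ| = −20·log₁₀(0.676)

RL ≈ 3.4 dB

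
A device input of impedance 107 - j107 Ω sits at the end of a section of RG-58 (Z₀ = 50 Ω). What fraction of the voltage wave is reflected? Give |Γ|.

|Γ| ≈ 0.638

Γ = (Z_L − Z_0)/(Z_L + Z_0) = (57 − j107)/(157 − j107)
|Γ| = 121/190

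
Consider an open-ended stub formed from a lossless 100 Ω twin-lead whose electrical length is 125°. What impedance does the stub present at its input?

tan(βl) = -1.43
For an open-ended stub, Z_in = −jZ_0·cot(βl) = −jZ_0/tan(βl)

Z_in ≈ +j70 Ω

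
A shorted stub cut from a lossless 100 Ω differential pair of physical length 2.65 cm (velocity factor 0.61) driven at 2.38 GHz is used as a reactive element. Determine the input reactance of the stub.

λ = v/f = 0.61·c / 2.38 GHz = 0.0769 m
βl = 2π·l/λ = 2π × 0.345 = 124°
tan(βl) = -1.48
For a shorted stub, Z_in = jZ_0·tan(βl)

X_in ≈ -148 Ω (capacitive)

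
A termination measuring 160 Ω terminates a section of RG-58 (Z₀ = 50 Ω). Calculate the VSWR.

For a purely resistive load, VSWR = R_L/Z_0 or Z_0/R_L (whichever > 1) = 160/50

VSWR ≈ 3.2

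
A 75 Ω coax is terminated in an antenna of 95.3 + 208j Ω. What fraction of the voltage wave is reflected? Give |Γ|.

|Γ| ≈ 0.777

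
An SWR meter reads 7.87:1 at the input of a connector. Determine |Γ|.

|Γ| ≈ 0.775

|Γ| = (S − 1)/(S + 1) = (7.87 − 1)/(7.87 + 1) = 6.87/8.87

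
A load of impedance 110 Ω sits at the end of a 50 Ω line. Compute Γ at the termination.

Γ = (Z_L − Z_0)/(Z_L + Z_0) = (110 − 50)/(110 + 50) = 60/160

Γ = 0.375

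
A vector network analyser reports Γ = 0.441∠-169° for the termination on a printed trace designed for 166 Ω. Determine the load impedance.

Z_L = Z_0·(1 + Γ)/(1 − Γ) = 166·(0.567 − j0.0841)/(1.43 + j0.0841)

Z_L ≈ 64.9 − j13.6 Ω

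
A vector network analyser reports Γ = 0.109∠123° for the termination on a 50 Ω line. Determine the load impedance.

Z_L = Z_0·(1 + Γ)/(1 − Γ) = 50·(0.941 + j0.0914)/(1.06 − j0.0914)

Z_L ≈ 43.7 + j8.09 Ω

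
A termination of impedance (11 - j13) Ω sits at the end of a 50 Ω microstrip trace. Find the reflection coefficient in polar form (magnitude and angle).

Γ ≈ 0.659 ∠ -150°

Γ = (Z_L − Z_0)/(Z_L + Z_0) = (-39 − j13)/(61 − j13)
|Γ| = 41.1/62.4 = 0.659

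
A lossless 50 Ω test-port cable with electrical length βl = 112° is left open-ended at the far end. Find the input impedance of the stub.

Z_in ≈ +j20.2 Ω

tan(βl) = -2.48
For an open-ended stub, Z_in = −jZ_0·cot(βl) = −jZ_0/tan(βl)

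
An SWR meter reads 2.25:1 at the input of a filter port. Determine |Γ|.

|Γ| ≈ 0.385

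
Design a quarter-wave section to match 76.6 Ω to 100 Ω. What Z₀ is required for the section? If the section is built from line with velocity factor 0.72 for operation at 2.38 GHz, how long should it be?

Z_qwt ≈ 87.5 Ω; length ≈ 2.27 cm

Z_qwt = √(Z_0·R_L) = √(100 × 76.6) = √7660
λ = 0.72·c/f = 0.0908 m, so l = λ/4 = 0.0227 m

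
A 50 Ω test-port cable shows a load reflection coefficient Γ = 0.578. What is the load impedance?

Z_L = Z_0·(1 + Γ)/(1 − Γ) = 50·(1.58)/(0.422)

Z_L ≈ 187 Ω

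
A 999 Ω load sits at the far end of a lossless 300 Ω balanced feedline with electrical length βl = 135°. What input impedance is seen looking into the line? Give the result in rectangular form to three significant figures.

Z_in ≈ 165 + j250 Ω

tan(βl) = tan(135°) = -1
Z_in = Z_0·(Z_L + jZ_0·tanβl)/(Z_0 + jZ_L·tanβl)
     = 300·(999 − j300)/(300 − j999)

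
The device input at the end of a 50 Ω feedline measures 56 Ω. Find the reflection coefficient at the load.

Γ = (Z_L − Z_0)/(Z_L + Z_0) = (56 − 50)/(56 + 50) = 6/106

Γ = 0.0566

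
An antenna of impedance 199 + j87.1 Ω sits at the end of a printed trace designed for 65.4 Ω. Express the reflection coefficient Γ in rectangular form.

Γ ≈ 0.554 + j0.147

Γ = (Z_L − Z_0)/(Z_L + Z_0) = (133.6 + j87.1)/(264.4 + j87.1)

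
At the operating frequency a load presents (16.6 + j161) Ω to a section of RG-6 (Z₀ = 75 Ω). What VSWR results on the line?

VSWR ≈ 25.5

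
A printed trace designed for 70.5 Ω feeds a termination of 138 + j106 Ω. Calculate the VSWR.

VSWR ≈ 3.32

Γ = (Z_L − Z_0)/(Z_L + Z_0) = (67.5 + j106)/(208.5 + j106)
|Γ| = 126/234 = 0.537
VSWR = (1 + |Γ|)/(1 − |Γ|) = 1.54/0.463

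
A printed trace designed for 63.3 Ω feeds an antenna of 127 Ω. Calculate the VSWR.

VSWR ≈ 2.01

For a purely resistive load, VSWR = R_L/Z_0 or Z_0/R_L (whichever > 1) = 127/63.3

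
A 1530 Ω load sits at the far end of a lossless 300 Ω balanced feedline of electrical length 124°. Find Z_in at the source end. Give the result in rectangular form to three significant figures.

Z_in ≈ 84.1 + j191 Ω

tan(βl) = tan(124°) = -1.48
Z_in = Z_0·(Z_L + jZ_0·tanβl)/(Z_0 + jZ_L·tanβl)
     = 300·(1530 − j445)/(300 − j2270)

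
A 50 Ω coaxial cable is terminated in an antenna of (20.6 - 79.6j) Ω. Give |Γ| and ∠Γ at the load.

Γ ≈ 0.798 ∠ -61.8°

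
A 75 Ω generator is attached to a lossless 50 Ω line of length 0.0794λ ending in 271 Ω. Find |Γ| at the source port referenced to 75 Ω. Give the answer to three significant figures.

βl = 2π × 0.0794 = 28.6°
tan(βl) = 0.545
Z_in = Z_0·(Z_L + jZ_0·tanβl)/(Z_0 + jZ_L·tanβl) = 36.2 − j79.5 Ω
Γ_s = (Z_in − Z_s)/(Z_in + Z_s) = (-38.8 − j79.5)/(111 − j79.5), |Γ_s| = 0.648

|Γ| ≈ 0.648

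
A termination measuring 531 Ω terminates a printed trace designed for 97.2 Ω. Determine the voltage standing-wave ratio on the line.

Γ = (531 − 97.2)/(531 + 97.2) = 0.691
VSWR = (1 + 0.691)/(1 − 0.691)

VSWR ≈ 5.46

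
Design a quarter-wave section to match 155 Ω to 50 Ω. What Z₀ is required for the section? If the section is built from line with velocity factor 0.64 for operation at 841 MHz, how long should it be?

Z_qwt ≈ 88 Ω; length ≈ 5.71 cm

Z_qwt = √(Z_0·R_L) = √(50 × 155) = √7750
λ = 0.64·c/f = 0.228 m, so l = λ/4 = 0.0571 m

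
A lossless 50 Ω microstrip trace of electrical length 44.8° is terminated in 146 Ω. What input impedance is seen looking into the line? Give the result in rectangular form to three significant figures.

tan(βl) = tan(44.8°) = 0.993
Z_in = Z_0·(Z_L + jZ_0·tanβl)/(Z_0 + jZ_L·tanβl)
     = 50·(146 + j49.7)/(50 + j145)

Z_in ≈ 30.8 − j39.7 Ω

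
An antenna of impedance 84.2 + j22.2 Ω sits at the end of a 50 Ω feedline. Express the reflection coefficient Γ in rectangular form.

Γ = (Z_L − Z_0)/(Z_L + Z_0) = (34.2 + j22.2)/(134.2 + j22.2)

Γ ≈ 0.275 + j0.12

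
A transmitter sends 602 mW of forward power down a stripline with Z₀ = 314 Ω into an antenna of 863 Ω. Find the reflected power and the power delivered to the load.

P_reflected ≈ 131 mW; P_delivered ≈ 471 mW

Γ = (863 − 314)/(863 + 314) = 0.466
|Γ|² = 0.218
P_refl = |Γ|²·P_inc = 131 mW, P_del = (1 − |Γ|²)·P_inc = 471 mW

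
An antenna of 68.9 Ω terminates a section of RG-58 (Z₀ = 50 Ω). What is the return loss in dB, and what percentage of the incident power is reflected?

RL ≈ 16 dB; 2.53% of incident power reflected

Γ = (68.9 − 50)/(68.9 + 50) = 0.159
RL = −20·log₁₀(0.159) = 16 dB
P_refl/P_inc = |Γ|² = 0.0253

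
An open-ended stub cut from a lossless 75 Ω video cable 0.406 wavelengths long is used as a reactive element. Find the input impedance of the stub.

Z_in ≈ +j112 Ω

βl = 2π × 0.406 = 146°
tan(βl) = -0.67
For an open-ended stub, Z_in = −jZ_0·cot(βl) = −jZ_0/tan(βl)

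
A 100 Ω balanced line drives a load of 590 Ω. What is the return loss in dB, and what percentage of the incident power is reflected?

Γ = (590 − 100)/(590 + 100) = 0.71
RL = −20·log₁₀(0.71) = 2.97 dB
P_refl/P_inc = |Γ|² = 0.504

RL ≈ 2.97 dB; 50.4% of incident power reflected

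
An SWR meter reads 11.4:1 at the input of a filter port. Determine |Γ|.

|Γ| ≈ 0.839

|Γ| = (S − 1)/(S + 1) = (11.4 − 1)/(11.4 + 1) = 10.4/12.4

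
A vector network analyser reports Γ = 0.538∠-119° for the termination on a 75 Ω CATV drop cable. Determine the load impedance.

Z_L = Z_0·(1 + Γ)/(1 − Γ) = 75·(0.739 − j0.471)/(1.26 + j0.471)

Z_L ≈ 29.4 − j39 Ω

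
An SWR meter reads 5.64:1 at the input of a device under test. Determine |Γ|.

|Γ| ≈ 0.699

|Γ| = (S − 1)/(S + 1) = (5.64 − 1)/(5.64 + 1) = 4.64/6.64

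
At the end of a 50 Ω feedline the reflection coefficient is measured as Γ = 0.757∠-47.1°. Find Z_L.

Z_L = Z_0·(1 + Γ)/(1 − Γ) = 50·(1.52 − j0.555)/(0.485 + j0.555)

Z_L ≈ 39.4 − j102 Ω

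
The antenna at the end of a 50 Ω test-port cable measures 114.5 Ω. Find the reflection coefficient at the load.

Γ = (Z_L − Z_0)/(Z_L + Z_0) = (114.5 − 50)/(114.5 + 50) = 64.5/164.5

Γ = 0.392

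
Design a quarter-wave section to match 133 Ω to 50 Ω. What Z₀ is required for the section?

Z_qwt ≈ 81.5 Ω

Z_qwt = √(Z_0·R_L) = √(50 × 133) = √6650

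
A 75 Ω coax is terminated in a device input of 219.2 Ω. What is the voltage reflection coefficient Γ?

Γ = 0.49

Γ = (Z_L − Z_0)/(Z_L + Z_0) = (219.2 − 75)/(219.2 + 75) = 144.2/294.2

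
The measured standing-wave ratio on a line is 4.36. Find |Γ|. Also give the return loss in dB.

|Γ| = (S − 1)/(S + 1) = (4.36 − 1)/(4.36 + 1) = 3.36/5.36
RL = −20·log₁₀|Γ| = −20·log₁₀(0.627)

|Γ| ≈ 0.627; return loss ≈ 4.06 dB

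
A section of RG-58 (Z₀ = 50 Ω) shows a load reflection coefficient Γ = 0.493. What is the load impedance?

Z_L = Z_0·(1 + Γ)/(1 − Γ) = 50·(1.49)/(0.507)

Z_L ≈ 147 Ω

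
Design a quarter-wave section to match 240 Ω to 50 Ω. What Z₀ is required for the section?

Z_qwt ≈ 110 Ω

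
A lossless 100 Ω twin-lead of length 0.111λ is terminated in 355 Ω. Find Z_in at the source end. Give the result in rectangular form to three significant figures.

Z_in ≈ 61.4 − j98.7 Ω

βl = 2π × 0.111 = 40°
tan(βl) = tan(40°) = 0.838
Z_in = Z_0·(Z_L + jZ_0·tanβl)/(Z_0 + jZ_L·tanβl)
     = 100·(355 + j83.8)/(100 + j297)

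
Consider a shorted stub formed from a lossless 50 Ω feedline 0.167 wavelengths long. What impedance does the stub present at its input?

βl = 2π × 0.167 = 60.1°
tan(βl) = 1.74
For a shorted stub, Z_in = jZ_0·tan(βl)

Z_in ≈ +j87 Ω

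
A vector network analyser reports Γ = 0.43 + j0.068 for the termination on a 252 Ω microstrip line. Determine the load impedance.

Z_L ≈ 620 + j104 Ω

Z_L = Z_0·(1 + Γ)/(1 − Γ) = 252·(1.43 + j0.068)/(0.57 − j0.068)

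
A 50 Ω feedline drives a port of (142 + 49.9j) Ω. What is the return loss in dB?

Γ = (92 + j49.9)/(192 + j49.9), |Γ| = 0.528
RL = −20·log₁₀|Γ| = −20·log₁₀(0.528)

RL ≈ 5.55 dB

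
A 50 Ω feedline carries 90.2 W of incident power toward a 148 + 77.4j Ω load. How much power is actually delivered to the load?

P_delivered ≈ 59.1 W

|Γ| = |(98 + j77.4)/(198 + j77.4)| = 0.587
|Γ|² = 0.345
P_refl = |Γ|²·P_inc = 31.1 W, P_del = (1 − |Γ|²)·P_inc = 59.1 W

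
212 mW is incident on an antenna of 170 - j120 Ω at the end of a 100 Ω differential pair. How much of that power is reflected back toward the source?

P_reflected ≈ 46.9 mW

|Γ| = |(70 − j120)/(270 − j120)| = 0.47
|Γ|² = 0.221
P_refl = |Γ|²·P_inc = 46.9 mW, P_del = (1 − |Γ|²)·P_inc = 165 mW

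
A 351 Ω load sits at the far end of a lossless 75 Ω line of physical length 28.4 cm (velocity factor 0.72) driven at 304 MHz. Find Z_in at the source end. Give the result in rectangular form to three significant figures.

Z_in ≈ 42.5 + j90.4 Ω

λ = v/f = 0.72·c / 304 MHz = 0.711 m
βl = 2π·l/λ = 2π × 0.4 = 144°
tan(βl) = tan(144°) = -0.729
Z_in = Z_0·(Z_L + jZ_0·tanβl)/(Z_0 + jZ_L·tanβl)
     = 75·(351 − j54.7)/(75 − j256)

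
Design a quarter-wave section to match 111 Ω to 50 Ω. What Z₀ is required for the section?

Z_qwt ≈ 74.5 Ω

Z_qwt = √(Z_0·R_L) = √(50 × 111) = √5550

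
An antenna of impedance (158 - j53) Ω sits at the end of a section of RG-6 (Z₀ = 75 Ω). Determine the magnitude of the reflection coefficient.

Γ = (Z_L − Z_0)/(Z_L + Z_0) = (83 − j53)/(233 − j53)
|Γ| = 98.5/239

|Γ| ≈ 0.412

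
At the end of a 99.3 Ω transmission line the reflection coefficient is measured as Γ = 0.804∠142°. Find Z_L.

Z_L = Z_0·(1 + Γ)/(1 − Γ) = 99.3·(0.366 + j0.495)/(1.63 − j0.495)

Z_L ≈ 12.1 + j33.7 Ω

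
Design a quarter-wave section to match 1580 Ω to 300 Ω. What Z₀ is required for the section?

Z_qwt ≈ 688 Ω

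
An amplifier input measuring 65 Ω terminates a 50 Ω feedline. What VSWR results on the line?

VSWR ≈ 1.3

For a purely resistive load, VSWR = R_L/Z_0 or Z_0/R_L (whichever > 1) = 65/50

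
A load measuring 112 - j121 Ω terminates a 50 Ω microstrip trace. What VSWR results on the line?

VSWR ≈ 5.11

Γ = (Z_L − Z_0)/(Z_L + Z_0) = (62 − j121)/(162 − j121)
|Γ| = 136/202 = 0.672
VSWR = (1 + |Γ|)/(1 − |Γ|) = 1.67/0.328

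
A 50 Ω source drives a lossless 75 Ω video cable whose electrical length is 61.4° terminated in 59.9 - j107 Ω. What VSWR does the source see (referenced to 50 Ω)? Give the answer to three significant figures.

VSWR ≈ 2.92

tan(βl) = 1.83
Z_in = Z_0·(Z_L + jZ_0·tanβl)/(Z_0 + jZ_L·tanβl) = 17.2 + j1.5 Ω
Γ_s = (Z_in − Z_s)/(Z_in + Z_s) = (-32.8 + j1.5)/(67.2 + j1.5), |Γ_s| = 0.489
VSWR = (1 + |Γ_s|)/(1 − |Γ_s|)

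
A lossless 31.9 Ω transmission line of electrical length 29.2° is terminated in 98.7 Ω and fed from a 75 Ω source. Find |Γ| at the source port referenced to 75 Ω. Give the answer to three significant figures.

tan(βl) = 0.559
Z_in = Z_0·(Z_L + jZ_0·tanβl)/(Z_0 + jZ_L·tanβl) = 32.5 − j38.3 Ω
Γ_s = (Z_in − Z_s)/(Z_in + Z_s) = (-42.5 − j38.3)/(107 − j38.3), |Γ_s| = 0.502

|Γ| ≈ 0.502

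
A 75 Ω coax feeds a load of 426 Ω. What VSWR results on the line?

Γ = (426 − 75)/(426 + 75) = 0.701
VSWR = (1 + 0.701)/(1 − 0.701)

VSWR ≈ 5.68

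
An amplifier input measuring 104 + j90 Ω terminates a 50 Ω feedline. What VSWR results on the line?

Γ = (Z_L − Z_0)/(Z_L + Z_0) = (54 + j90)/(154 + j90)
|Γ| = 105/178 = 0.588
VSWR = (1 + |Γ|)/(1 − |Γ|) = 1.59/0.412

VSWR ≈ 3.86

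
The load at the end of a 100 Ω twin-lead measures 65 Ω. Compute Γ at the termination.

Γ = -0.212

Γ = (Z_L − Z_0)/(Z_L + Z_0) = (65 − 100)/(65 + 100) = -35/165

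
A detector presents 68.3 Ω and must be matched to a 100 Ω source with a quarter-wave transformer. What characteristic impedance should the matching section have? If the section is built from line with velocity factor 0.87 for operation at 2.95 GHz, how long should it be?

Z_qwt = √(Z_0·R_L) = √(100 × 68.3) = √6830
λ = 0.87·c/f = 0.0885 m, so l = λ/4 = 0.0221 m

Z_qwt ≈ 82.6 Ω; length ≈ 2.21 cm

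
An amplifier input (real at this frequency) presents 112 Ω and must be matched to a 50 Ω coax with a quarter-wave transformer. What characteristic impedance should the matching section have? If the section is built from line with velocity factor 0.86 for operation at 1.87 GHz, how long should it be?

Z_qwt = √(Z_0·R_L) = √(50 × 112) = √5600
λ = 0.86·c/f = 0.138 m, so l = λ/4 = 0.0345 m

Z_qwt ≈ 74.8 Ω; length ≈ 3.45 cm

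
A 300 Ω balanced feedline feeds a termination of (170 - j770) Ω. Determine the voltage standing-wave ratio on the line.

Γ = (Z_L − Z_0)/(Z_L + Z_0) = (-130 − j770)/(470 − j770)
|Γ| = 781/902 = 0.866
VSWR = (1 + |Γ|)/(1 − |Γ|) = 1.87/0.134

VSWR ≈ 13.9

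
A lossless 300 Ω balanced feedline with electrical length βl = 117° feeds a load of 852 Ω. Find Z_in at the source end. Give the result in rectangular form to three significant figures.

Z_in ≈ 129 + j130 Ω

tan(βl) = tan(117°) = -1.96
Z_in = Z_0·(Z_L + jZ_0·tanβl)/(Z_0 + jZ_L·tanβl)
     = 300·(852 − j589)/(300 − j1670)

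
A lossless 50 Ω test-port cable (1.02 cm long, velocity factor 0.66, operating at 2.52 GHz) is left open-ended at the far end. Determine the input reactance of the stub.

X_in ≈ -47.1 Ω (capacitive)

λ = v/f = 0.66·c / 2.52 GHz = 0.0786 m
βl = 2π·l/λ = 2π × 0.13 = 46.7°
tan(βl) = 1.06
For an open-ended stub, Z_in = −jZ_0·cot(βl) = −jZ_0/tan(βl)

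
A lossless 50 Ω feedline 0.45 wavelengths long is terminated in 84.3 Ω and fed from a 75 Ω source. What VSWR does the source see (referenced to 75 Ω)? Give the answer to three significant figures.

VSWR ≈ 1.37

βl = 2π × 0.45 = 162°
tan(βl) = -0.325
Z_in = Z_0·(Z_L + jZ_0·tanβl)/(Z_0 + jZ_L·tanβl) = 71.7 + j23 Ω
Γ_s = (Z_in − Z_s)/(Z_in + Z_s) = (-3.31 + j23)/(147 + j23), |Γ_s| = 0.157
VSWR = (1 + |Γ_s|)/(1 − |Γ_s|)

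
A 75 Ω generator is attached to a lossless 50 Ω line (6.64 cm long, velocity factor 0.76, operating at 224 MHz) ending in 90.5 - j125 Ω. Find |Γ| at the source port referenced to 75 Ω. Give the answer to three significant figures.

λ = v/f = 0.76·c / 224 MHz = 1.02 m
βl = 2π·l/λ = 2π × 0.0652 = 23.5°
tan(βl) = 0.434
Z_in = Z_0·(Z_L + jZ_0·tanβl)/(Z_0 + jZ_L·tanβl) = 21.6 − j57.7 Ω
Γ_s = (Z_in − Z_s)/(Z_in + Z_s) = (-53.4 − j57.7)/(96.6 − j57.7), |Γ_s| = 0.698

|Γ| ≈ 0.698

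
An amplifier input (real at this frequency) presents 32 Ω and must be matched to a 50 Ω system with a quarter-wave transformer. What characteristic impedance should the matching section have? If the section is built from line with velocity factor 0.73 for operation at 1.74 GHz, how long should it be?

Z_qwt ≈ 40 Ω; length ≈ 3.15 cm

Z_qwt = √(Z_0·R_L) = √(50 × 32) = √1600
λ = 0.73·c/f = 0.126 m, so l = λ/4 = 0.0315 m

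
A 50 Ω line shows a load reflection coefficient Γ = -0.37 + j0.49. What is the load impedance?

Z_L ≈ 14.7 + j23.1 Ω

Z_L = Z_0·(1 + Γ)/(1 − Γ) = 50·(0.63 + j0.49)/(1.37 − j0.49)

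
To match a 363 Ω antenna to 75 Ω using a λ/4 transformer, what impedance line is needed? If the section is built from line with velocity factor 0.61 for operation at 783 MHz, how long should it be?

Z_qwt ≈ 165 Ω; length ≈ 5.84 cm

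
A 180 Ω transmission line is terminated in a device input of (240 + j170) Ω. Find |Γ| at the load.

Γ = (Z_L − Z_0)/(Z_L + Z_0) = (60 + j170)/(420 + j170)
|Γ| = 180/453

|Γ| ≈ 0.398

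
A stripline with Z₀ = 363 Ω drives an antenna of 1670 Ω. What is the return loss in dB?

RL ≈ 3.84 dB

Γ = (1670 − 363)/(1670 + 363) = 0.643
RL = −20·log₁₀|Γ| = −20·log₁₀(0.643)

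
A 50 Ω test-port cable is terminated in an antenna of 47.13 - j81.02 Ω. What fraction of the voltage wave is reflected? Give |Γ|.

|Γ| ≈ 0.641

Γ = (Z_L − Z_0)/(Z_L + Z_0) = (-2.87 − j81.02)/(97.13 − j81.02)
|Γ| = 81.1/126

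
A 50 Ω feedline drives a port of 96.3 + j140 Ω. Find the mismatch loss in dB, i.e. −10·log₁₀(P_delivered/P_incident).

mismatch loss ≈ 3.28 dB

Γ = (46.3 + j140)/(146.3 + j140), |Γ| = 0.728
|Γ|² = 0.53, so P_del/P_inc = 1 − |Γ|² = 0.47
ML = −10·log₁₀(1 − |Γ|²)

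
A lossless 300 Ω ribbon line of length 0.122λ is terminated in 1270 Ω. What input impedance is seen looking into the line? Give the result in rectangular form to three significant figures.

Z_in ≈ 139 − j277 Ω

βl = 2π × 0.122 = 43.9°
tan(βl) = tan(43.9°) = 0.963
Z_in = Z_0·(Z_L + jZ_0·tanβl)/(Z_0 + jZ_L·tanβl)
     = 300·(1270 + j289)/(300 + j1220)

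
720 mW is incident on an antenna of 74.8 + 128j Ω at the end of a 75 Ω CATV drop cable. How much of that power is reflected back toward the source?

|Γ| = |(-0.2 + j128)/(149.8 + j128)| = 0.65
|Γ|² = 0.422
P_refl = |Γ|²·P_inc = 304 mW, P_del = (1 − |Γ|²)·P_inc = 416 mW

P_reflected ≈ 304 mW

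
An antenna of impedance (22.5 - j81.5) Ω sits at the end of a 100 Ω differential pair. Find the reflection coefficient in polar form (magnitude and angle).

Γ = (Z_L − Z_0)/(Z_L + Z_0) = (-77.5 − j81.5)/(122.5 − j81.5)
|Γ| = 112/147 = 0.764

Γ ≈ 0.764 ∠ -99.9°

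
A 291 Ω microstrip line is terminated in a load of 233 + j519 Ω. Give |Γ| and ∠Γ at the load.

Γ ≈ 0.708 ∠ 51.7°

Γ = (Z_L − Z_0)/(Z_L + Z_0) = (-58 + j519)/(524 + j519)
|Γ| = 522/738 = 0.708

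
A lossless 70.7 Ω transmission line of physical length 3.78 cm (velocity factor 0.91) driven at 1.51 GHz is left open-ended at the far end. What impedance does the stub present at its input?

Z_in ≈ −j18.6 Ω

λ = v/f = 0.91·c / 1.51 GHz = 0.181 m
βl = 2π·l/λ = 2π × 0.209 = 75.3°
tan(βl) = 3.8
For an open-ended stub, Z_in = −jZ_0·cot(βl) = −jZ_0/tan(βl)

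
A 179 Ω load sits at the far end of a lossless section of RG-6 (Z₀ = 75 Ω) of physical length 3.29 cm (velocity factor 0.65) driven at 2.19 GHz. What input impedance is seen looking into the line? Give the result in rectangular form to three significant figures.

λ = v/f = 0.65·c / 2.19 GHz = 0.089 m
βl = 2π·l/λ = 2π × 0.369 = 133°
tan(βl) = tan(133°) = -1.07
Z_in = Z_0·(Z_L + jZ_0·tanβl)/(Z_0 + jZ_L·tanβl)
     = 75·(179 − j80.4)/(75 − j192)

Z_in ≈ 51 + j50 Ω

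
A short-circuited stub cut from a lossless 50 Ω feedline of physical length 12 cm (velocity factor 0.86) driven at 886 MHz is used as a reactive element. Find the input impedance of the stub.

Z_in ≈ −j30.8 Ω

λ = v/f = 0.86·c / 886 MHz = 0.291 m
βl = 2π·l/λ = 2π × 0.412 = 148°
tan(βl) = -0.616
For a short-circuited stub, Z_in = jZ_0·tan(βl)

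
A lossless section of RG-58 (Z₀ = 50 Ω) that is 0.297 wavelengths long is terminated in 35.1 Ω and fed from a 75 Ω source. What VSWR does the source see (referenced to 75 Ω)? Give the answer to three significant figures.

VSWR ≈ 1.26

βl = 2π × 0.297 = 107°
tan(βl) = -3.29
Z_in = Z_0·(Z_L + jZ_0·tanβl)/(Z_0 + jZ_L·tanβl) = 65.5 − j13.2 Ω
Γ_s = (Z_in − Z_s)/(Z_in + Z_s) = (-9.49 − j13.2)/(141 − j13.2), |Γ_s| = 0.115
VSWR = (1 + |Γ_s|)/(1 − |Γ_s|)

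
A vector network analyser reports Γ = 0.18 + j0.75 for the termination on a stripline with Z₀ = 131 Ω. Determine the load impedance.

Z_L ≈ 43 + j159 Ω

Z_L = Z_0·(1 + Γ)/(1 − Γ) = 131·(1.18 + j0.75)/(0.82 − j0.75)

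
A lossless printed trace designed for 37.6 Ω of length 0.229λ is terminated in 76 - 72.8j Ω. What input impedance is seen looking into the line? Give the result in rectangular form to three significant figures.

Z_in ≈ 9.24 + j4.47 Ω

βl = 2π × 0.229 = 82.4°
tan(βl) = tan(82.4°) = 7.53
Z_in = Z_0·(Z_L + jZ_0·tanβl)/(Z_0 + jZ_L·tanβl)
     = 37.6·(76 + j211)/(586 + j573)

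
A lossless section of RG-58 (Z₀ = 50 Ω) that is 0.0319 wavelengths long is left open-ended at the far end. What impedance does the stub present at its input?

βl = 2π × 0.0319 = 11.5°
tan(βl) = 0.203
For an open-ended stub, Z_in = −jZ_0·cot(βl) = −jZ_0/tan(βl)

Z_in ≈ −j246 Ω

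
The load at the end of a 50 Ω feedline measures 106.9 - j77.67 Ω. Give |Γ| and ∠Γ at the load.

Γ = (Z_L − Z_0)/(Z_L + Z_0) = (56.9 − j77.67)/(156.9 − j77.67)
|Γ| = 96.3/175 = 0.55

Γ ≈ 0.55 ∠ -27.4°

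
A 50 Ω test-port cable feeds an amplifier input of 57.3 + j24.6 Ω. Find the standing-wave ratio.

VSWR ≈ 1.61

Γ = (Z_L − Z_0)/(Z_L + Z_0) = (7.3 + j24.6)/(107.3 + j24.6)
|Γ| = 25.7/110 = 0.233
VSWR = (1 + |Γ|)/(1 − |Γ|) = 1.23/0.767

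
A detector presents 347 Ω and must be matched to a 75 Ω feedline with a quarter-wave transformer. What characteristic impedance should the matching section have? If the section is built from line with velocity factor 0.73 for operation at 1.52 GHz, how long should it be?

Z_qwt ≈ 161 Ω; length ≈ 3.6 cm

Z_qwt = √(Z_0·R_L) = √(75 × 347) = √26020
λ = 0.73·c/f = 0.144 m, so l = λ/4 = 0.036 m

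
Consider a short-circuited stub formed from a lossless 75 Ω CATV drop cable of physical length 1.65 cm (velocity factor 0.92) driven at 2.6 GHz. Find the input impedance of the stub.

Z_in ≈ +j111 Ω

λ = v/f = 0.92·c / 2.6 GHz = 0.106 m
βl = 2π·l/λ = 2π × 0.155 = 56°
tan(βl) = 1.48
For a short-circuited stub, Z_in = jZ_0·tan(βl)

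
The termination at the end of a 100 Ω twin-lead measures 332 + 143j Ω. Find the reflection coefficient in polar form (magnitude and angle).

Γ ≈ 0.599 ∠ 13.3°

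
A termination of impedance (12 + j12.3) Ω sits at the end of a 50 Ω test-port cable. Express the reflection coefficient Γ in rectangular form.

Γ = (Z_L − Z_0)/(Z_L + Z_0) = (-38 + j12.3)/(62 + j12.3)

Γ ≈ -0.552 + j0.308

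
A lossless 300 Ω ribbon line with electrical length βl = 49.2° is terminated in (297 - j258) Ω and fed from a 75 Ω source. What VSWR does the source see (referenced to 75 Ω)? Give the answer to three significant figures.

VSWR ≈ 1.89

tan(βl) = 1.16
Z_in = Z_0·(Z_L + jZ_0·tanβl)/(Z_0 + jZ_L·tanβl) = 131 − j30.5 Ω
Γ_s = (Z_in − Z_s)/(Z_in + Z_s) = (56.2 − j30.5)/(206 − j30.5), |Γ_s| = 0.307
VSWR = (1 + |Γ_s|)/(1 − |Γ_s|)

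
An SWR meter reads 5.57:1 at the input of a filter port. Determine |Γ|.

|Γ| ≈ 0.696

|Γ| = (S − 1)/(S + 1) = (5.57 − 1)/(5.57 + 1) = 4.57/6.57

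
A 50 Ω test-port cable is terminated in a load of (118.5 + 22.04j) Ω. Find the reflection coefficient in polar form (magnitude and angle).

Γ = (Z_L − Z_0)/(Z_L + Z_0) = (68.5 + j22.04)/(168.5 + j22.04)
|Γ| = 72/170 = 0.423

Γ ≈ 0.423 ∠ 10.4°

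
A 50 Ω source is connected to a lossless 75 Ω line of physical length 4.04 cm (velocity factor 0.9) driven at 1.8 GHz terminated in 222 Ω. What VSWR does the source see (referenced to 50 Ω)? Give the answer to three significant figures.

λ = v/f = 0.9·c / 1.8 GHz = 0.15 m
βl = 2π·l/λ = 2π × 0.269 = 97°
tan(βl) = -8.19
Z_in = Z_0·(Z_L + jZ_0·tanβl)/(Z_0 + jZ_L·tanβl) = 25.7 + j8.1 Ω
Γ_s = (Z_in − Z_s)/(Z_in + Z_s) = (-24.3 + j8.1)/(75.7 + j8.1), |Γ_s| = 0.337
VSWR = (1 + |Γ_s|)/(1 − |Γ_s|)

VSWR ≈ 2.02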